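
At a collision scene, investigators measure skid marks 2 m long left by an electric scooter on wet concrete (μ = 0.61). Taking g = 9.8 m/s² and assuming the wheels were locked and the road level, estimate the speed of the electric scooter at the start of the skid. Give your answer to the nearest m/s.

Deceleration a = μg = 0.61 × 9.8 = 5.978 m/s².
v = √(2a·d) = √(2 × 5.978 × 2) = √23.912 = 4.8900 m/s.

Initial speed ≈ 5 m/s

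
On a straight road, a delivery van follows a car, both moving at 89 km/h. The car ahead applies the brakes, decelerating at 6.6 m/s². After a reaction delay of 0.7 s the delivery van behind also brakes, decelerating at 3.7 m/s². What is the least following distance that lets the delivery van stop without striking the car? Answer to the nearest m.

89 km/h ÷ 3.6 = 24.7222 m/s.
Leader travels v²/(2a_L) = 611.187 / 13.200 = 46.302 m before stopping.
Follower covers v·t_r = 24.7222 × 0.7 = 17.306 m while reacting, then v²/(2a_F) = 611.187 / 7.400 = 82.593 m while braking, for a total of 17.306 + 82.593 = 99.899 m.
Since a_F ≤ a_L and the follower starts braking later, the follower is never slower than the leader, so the closest approach is when both have stopped.
Minimum gap = 99.899 − 46.302 = 53.597 m.

Minimum gap ≈ 54 m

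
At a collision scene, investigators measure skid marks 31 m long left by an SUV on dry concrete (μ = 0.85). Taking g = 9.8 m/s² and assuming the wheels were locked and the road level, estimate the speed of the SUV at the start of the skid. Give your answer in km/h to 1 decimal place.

Initial speed ≈ 81.8 km/h

Deceleration a = μg = 0.85 × 9.8 = 8.330 m/s².
v = √(2a·d) = √(2 × 8.330 × 31) = √516.460 = 22.7258 m/s.
= 22.7258 × 3.6 = 81.813 km/h.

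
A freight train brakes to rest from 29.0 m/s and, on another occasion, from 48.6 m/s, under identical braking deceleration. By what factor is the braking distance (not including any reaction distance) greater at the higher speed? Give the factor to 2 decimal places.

Factor ≈ 2.81

Braking distance d = v²/(2a), so with a fixed, d ∝ v².
Factor = (48.6/29.0)² = 1.6759² = 2.8086.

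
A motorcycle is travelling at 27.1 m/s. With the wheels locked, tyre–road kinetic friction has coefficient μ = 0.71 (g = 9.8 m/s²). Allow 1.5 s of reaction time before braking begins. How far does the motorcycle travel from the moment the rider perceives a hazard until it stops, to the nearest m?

a = μg = 0.71 × 9.8 = 6.958 m/s².
Reaction distance = v·t_r = 27.1000 × 1.5 = 40.650 m.
Braking distance = v²/(2a) = 27.1000² / (2 × 6.958) = 734.410 / 13.916 = 52.775 m.
Total = 40.650 + 52.775 = 93.425 m.

Total stopping distance ≈ 93 m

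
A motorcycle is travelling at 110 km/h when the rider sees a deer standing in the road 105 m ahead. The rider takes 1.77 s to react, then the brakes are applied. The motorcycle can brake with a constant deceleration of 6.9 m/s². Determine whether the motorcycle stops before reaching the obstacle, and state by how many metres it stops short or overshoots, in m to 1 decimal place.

110 km/h ÷ 3.6 = 30.5556 m/s.
Reaction distance = 30.5556 × 1.77 = 54.083 m.
Braking distance = v²/(2a) = 933.645 / 13.800 = 67.655 m.
Total stopping distance = 54.083 + 67.655 = 121.738 m, vs 105 m available — it cannot stop in time and overshoots by 121.738 − 105 = 16.738 m.

No — it overshoots by 16.7 m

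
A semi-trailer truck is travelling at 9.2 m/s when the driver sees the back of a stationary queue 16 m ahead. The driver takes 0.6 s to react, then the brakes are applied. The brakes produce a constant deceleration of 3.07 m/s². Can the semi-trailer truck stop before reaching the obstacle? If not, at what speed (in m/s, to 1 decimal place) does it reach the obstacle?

Reaction distance = 9.2000 × 0.6 = 5.520 m.
Braking distance needed to stop: v²/(2a) = 84.640 / 6.140 = 13.785 m, so total needed = 5.520 + 13.785 = 19.305 m > 16 m — it cannot stop.
Distance remaining when braking begins: 16 − 5.520 = 10.480 m.
v² = v₀² − 2a·d = 84.640 − 2 × 3.070 × 10.480 = 20.293 m²/s².
v = √20.293 = 4.505 m/s.

No — it strikes the obstacle at 4.5 m/s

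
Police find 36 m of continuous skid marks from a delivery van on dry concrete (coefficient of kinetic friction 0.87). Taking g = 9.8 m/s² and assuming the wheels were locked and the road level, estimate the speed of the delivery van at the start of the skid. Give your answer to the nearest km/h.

Deceleration a = μg = 0.87 × 9.8 = 8.526 m/s².
v = √(2a·d) = √(2 × 8.526 × 36) = √613.872 = 24.7764 m/s.
= 24.7764 × 3.6 = 89.195 km/h.

Initial speed ≈ 89 km/h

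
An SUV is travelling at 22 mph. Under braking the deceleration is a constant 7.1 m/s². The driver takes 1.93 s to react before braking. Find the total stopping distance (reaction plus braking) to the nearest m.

22 mph × 0.44704 = 9.8349 m/s.
Reaction distance = v·t_r = 9.8349 × 1.93 = 18.981 m.
Braking distance = v²/(2a) = 9.8349² / (2 × 7.100) = 96.725 / 14.200 = 6.812 m.
Total = 18.981 + 6.812 = 25.793 m.

Total stopping distance ≈ 26 m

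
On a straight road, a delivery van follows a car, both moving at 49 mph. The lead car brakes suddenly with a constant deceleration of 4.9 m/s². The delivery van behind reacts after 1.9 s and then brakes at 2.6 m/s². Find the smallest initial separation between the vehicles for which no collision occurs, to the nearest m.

Minimum gap ≈ 85 m

49 mph × 0.44704 = 21.9050 m/s.
Leader travels v²/(2a_L) = 479.829 / 9.800 = 48.962 m before stopping.
Follower covers v·t_r = 21.9050 × 1.9 = 41.620 m while reacting, then v²/(2a_F) = 479.829 / 5.200 = 92.275 m while braking, for a total of 41.620 + 92.275 = 133.895 m.
Since a_F ≤ a_L and the follower starts braking later, the follower is never slower than the leader, so the closest approach is when both have stopped.
Minimum gap = 133.895 − 48.962 = 84.933 m.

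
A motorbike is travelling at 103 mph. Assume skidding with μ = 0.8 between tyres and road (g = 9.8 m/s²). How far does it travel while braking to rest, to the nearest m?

103 mph × 0.44704 = 46.0451 m/s.
a = μg = 0.8 × 9.8 = 7.840 m/s².
Braking distance = v²/(2a) = 46.0451² / (2 × 7.840) = 2120.151 / 15.680 = 135.214 m.

Braking distance ≈ 135 m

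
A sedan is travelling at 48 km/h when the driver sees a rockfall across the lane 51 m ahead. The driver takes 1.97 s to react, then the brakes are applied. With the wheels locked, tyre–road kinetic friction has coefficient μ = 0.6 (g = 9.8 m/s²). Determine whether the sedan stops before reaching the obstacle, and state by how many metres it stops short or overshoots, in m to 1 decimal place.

Yes — it stops 9.6 m short of the obstacle

48 km/h ÷ 3.6 = 13.3333 m/s.
a = μg = 0.6 × 9.8 = 5.880 m/s².
Reaction distance = 13.3333 × 1.97 = 26.267 m.
Braking distance = v²/(2a) = 177.777 / 11.760 = 15.117 m.
Total stopping distance = 26.267 + 15.117 = 41.384 m, vs 51 m available — it stops with 51 − 41.384 = 9.616 m to spare.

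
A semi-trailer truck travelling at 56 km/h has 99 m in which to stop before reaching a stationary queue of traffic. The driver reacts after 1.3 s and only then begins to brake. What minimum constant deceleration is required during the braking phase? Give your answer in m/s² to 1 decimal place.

56 km/h ÷ 3.6 = 15.5556 m/s.
Distance covered during reaction = 15.5556 × 1.3 = 20.222 m.
Distance available for braking: 99 − 20.222 = 78.778 m.
v² = 2a·d ⇒ a = v²/(2d) = 15.5556² / (2 × 78.778) = 241.977 / 157.556 = 1.5358 m/s².

Required deceleration ≈ 1.5 m/s²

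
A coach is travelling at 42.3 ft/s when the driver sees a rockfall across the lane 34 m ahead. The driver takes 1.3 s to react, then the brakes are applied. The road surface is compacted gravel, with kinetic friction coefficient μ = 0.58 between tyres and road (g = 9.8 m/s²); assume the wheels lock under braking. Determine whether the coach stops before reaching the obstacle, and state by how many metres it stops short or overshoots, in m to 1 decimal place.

42.3 ft/s × 0.3048 = 12.8930 m/s.
a = μg = 0.58 × 9.8 = 5.684 m/s².
Reaction distance = 12.8930 × 1.3 = 16.761 m.
Braking distance = v²/(2a) = 166.229 / 11.368 = 14.623 m.
Total stopping distance = 16.761 + 14.623 = 31.384 m, vs 34 m available — it stops with 34 − 31.384 = 2.616 m to spare.

Yes — it stops 2.6 m short of the obstacle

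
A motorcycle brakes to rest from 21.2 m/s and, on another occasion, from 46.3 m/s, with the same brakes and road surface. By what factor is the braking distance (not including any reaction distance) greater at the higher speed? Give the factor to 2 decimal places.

Factor ≈ 4.77

Braking distance d = v²/(2a), so with a fixed, d ∝ v².
Factor = (46.3/21.2)² = 2.1840² = 4.7699.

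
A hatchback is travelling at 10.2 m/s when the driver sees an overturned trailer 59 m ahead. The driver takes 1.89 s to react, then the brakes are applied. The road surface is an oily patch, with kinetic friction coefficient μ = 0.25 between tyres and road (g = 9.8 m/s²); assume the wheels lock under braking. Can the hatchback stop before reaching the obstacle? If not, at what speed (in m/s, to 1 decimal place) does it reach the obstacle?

a = μg = 0.25 × 9.8 = 2.450 m/s².
Reaction distance = 10.2000 × 1.89 = 19.278 m.
Braking distance = v²/(2a) = 104.040 / 4.900 = 21.233 m.
Total stopping distance = 19.278 + 21.233 = 40.511 m, vs 59 m available — it stops with 59 − 40.511 = 18.489 m to spare.

Yes — it stops about 18.5 m short of the obstacle, so it never reaches it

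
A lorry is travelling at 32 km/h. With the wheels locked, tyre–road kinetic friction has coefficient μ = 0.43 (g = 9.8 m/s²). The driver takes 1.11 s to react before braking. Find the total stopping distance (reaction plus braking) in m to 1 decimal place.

32 km/h ÷ 3.6 = 8.8889 m/s.
a = μg = 0.43 × 9.8 = 4.214 m/s².
Reaction distance = v·t_r = 8.8889 × 1.11 = 9.867 m.
Braking distance = v²/(2a) = 8.8889² / (2 × 4.214) = 79.013 / 8.428 = 9.375 m.
Total = 9.867 + 9.375 = 19.242 m.

Total stopping distance ≈ 19.2 m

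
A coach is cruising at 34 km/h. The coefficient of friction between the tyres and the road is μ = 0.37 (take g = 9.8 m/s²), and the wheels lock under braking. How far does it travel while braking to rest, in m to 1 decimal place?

34 km/h ÷ 3.6 = 9.4444 m/s.
a = μg = 0.37 × 9.8 = 3.626 m/s².
Braking distance = v²/(2a) = 9.4444² / (2 × 3.626) = 89.197 / 7.252 = 12.300 m.

Braking distance ≈ 12.3 m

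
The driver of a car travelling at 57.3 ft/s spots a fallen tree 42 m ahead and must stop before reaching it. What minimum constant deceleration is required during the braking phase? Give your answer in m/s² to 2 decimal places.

Required deceleration ≈ 3.63 m/s²

57.3 ft/s × 0.3048 = 17.4650 m/s.
v² = 2a·d ⇒ a = v²/(2d) = 17.4650² / (2 × 42.000) = 305.026 / 84.000 = 3.6313 m/s².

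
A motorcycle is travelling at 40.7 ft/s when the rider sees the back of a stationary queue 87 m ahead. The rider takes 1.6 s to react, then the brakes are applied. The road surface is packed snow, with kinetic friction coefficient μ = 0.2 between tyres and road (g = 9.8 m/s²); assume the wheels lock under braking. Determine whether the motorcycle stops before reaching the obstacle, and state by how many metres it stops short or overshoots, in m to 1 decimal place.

Yes — it stops 27.9 m short of the obstacle

40.7 ft/s × 0.3048 = 12.4054 m/s.
a = μg = 0.2 × 9.8 = 1.960 m/s².
Reaction distance = 12.4054 × 1.6 = 19.849 m.
Braking distance = v²/(2a) = 153.894 / 3.920 = 39.259 m.
Total stopping distance = 19.849 + 39.259 = 59.108 m, vs 87 m available — it stops with 87 − 59.108 = 27.892 m to spare.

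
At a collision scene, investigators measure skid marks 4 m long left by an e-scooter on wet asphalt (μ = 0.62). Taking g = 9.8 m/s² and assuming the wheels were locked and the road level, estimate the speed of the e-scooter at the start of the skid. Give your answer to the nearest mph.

Initial speed ≈ 16 mph

Deceleration a = μg = 0.62 × 9.8 = 6.076 m/s².
v = √(2a·d) = √(2 × 6.076 × 4) = √48.608 = 6.9719 m/s.
= 6.9719 ÷ 0.44704 = 15.596 mph.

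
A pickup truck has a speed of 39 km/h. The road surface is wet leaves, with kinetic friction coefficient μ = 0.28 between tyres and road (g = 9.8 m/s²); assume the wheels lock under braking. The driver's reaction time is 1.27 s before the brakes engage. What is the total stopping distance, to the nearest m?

Total stopping distance ≈ 35 m

39 km/h ÷ 3.6 = 10.8333 m/s.
a = μg = 0.28 × 9.8 = 2.744 m/s².
Reaction distance = v·t_r = 10.8333 × 1.27 = 13.758 m.
Braking distance = v²/(2a) = 10.8333² / (2 × 2.744) = 117.360 / 5.488 = 21.385 m.
Total = 13.758 + 21.385 = 35.143 m.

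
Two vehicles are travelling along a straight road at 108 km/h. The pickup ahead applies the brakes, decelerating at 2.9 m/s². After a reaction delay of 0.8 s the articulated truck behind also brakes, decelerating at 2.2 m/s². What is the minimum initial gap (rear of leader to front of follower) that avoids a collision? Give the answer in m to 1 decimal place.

Minimum gap ≈ 73.4 m

108 km/h ÷ 3.6 = 30.0000 m/s.
Leader travels v²/(2a_L) = 900.000 / 5.800 = 155.172 m before stopping.
Follower covers v·t_r = 30.0000 × 0.8 = 24.000 m while reacting, then v²/(2a_F) = 900.000 / 4.400 = 204.545 m while braking, for a total of 24.000 + 204.545 = 228.545 m.
Since a_F ≤ a_L and the follower starts braking later, the follower is never slower than the leader, so the closest approach is when both have stopped.
Minimum gap = 228.545 − 155.172 = 73.373 m.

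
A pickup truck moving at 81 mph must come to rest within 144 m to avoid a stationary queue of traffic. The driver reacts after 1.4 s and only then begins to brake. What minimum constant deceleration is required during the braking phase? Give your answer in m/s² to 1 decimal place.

Required deceleration ≈ 7.0 m/s²

81 mph × 0.44704 = 36.2102 m/s.
Distance covered during reaction = 36.2102 × 1.4 = 50.694 m.
Distance available for braking: 144 − 50.694 = 93.306 m.
v² = 2a·d ⇒ a = v²/(2d) = 36.2102² / (2 × 93.306) = 1311.179 / 186.612 = 7.0262 m/s².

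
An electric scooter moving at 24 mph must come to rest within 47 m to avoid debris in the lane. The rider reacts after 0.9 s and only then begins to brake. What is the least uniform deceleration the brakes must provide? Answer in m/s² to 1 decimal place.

24 mph × 0.44704 = 10.7290 m/s.
Distance covered during reaction = 10.7290 × 0.9 = 9.656 m.
Distance available for braking: 47 − 9.656 = 37.344 m.
v² = 2a·d ⇒ a = v²/(2d) = 10.7290² / (2 × 37.344) = 115.111 / 74.688 = 1.5412 m/s².

Required deceleration ≈ 1.5 m/s²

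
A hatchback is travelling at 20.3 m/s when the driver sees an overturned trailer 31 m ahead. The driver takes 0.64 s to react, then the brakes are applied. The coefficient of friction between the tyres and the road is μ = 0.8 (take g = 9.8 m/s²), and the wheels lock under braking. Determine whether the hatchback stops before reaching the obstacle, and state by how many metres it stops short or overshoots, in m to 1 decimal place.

a = μg = 0.8 × 9.8 = 7.840 m/s².
Reaction distance = 20.3000 × 0.64 = 12.992 m.
Braking distance = v²/(2a) = 412.090 / 15.680 = 26.281 m.
Total stopping distance = 12.992 + 26.281 = 39.273 m, vs 31 m available — it cannot stop in time and overshoots by 39.273 − 31 = 8.273 m.

No — it overshoots by 8.3 m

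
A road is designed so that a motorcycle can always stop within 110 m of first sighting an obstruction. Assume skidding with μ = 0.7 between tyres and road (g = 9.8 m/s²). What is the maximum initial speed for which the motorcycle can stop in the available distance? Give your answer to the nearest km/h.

Maximum speed ≈ 140 km/h

a = μg = 0.7 × 9.8 = 6.860 m/s².
v²/(2a) = d ⇒ v = √(2 × 6.860 × 110) = √1509.20 = 38.8484 m/s.
38.8484 m/s × 3.6 = 139.854 km/h.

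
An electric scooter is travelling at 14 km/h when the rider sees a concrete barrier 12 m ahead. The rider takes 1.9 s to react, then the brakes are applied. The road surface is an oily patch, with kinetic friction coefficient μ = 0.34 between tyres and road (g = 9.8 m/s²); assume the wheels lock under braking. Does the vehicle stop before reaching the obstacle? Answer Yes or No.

14 km/h ÷ 3.6 = 3.8889 m/s.
a = μg = 0.34 × 9.8 = 3.332 m/s².
Reaction distance = 3.8889 × 1.9 = 7.389 m.
Braking distance = v²/(2a) = 15.124 / 6.664 = 2.270 m.
Total stopping distance = 7.389 + 2.270 = 9.659 m, vs 12 m available — it stops with 12 − 9.659 = 2.341 m to spare.

Yes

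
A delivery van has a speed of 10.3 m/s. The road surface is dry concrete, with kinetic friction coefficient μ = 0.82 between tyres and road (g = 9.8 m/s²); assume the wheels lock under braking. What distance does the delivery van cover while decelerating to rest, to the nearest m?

a = μg = 0.82 × 9.8 = 8.036 m/s².
Braking distance = v²/(2a) = 10.3000² / (2 × 8.036) = 106.090 / 16.072 = 6.601 m.

Braking distance ≈ 7 m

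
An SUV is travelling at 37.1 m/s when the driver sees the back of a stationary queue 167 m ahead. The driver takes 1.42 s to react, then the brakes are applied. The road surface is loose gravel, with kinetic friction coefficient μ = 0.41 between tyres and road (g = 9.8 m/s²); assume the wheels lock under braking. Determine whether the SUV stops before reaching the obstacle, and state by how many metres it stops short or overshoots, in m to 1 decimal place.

No — it overshoots by 57.0 m

a = μg = 0.41 × 9.8 = 4.018 m/s².
Reaction distance = 37.1000 × 1.42 = 52.682 m.
Braking distance = v²/(2a) = 1376.410 / 8.036 = 171.280 m.
Total stopping distance = 52.682 + 171.280 = 223.962 m, vs 167 m available — it cannot stop in time and overshoots by 223.962 − 167 = 56.962 m.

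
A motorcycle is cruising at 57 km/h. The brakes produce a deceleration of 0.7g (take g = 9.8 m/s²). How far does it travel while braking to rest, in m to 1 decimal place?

Braking distance ≈ 18.3 m

57 km/h ÷ 3.6 = 15.8333 m/s.
a = 0.7 × 9.8 = 6.860 m/s².
Braking distance = v²/(2a) = 15.8333² / (2 × 6.860) = 250.693 / 13.720 = 18.272 m.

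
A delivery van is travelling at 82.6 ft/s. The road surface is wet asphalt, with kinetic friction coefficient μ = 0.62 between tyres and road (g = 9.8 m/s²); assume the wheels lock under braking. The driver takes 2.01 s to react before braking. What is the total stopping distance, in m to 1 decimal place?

Total stopping distance ≈ 102.8 m

82.6 ft/s × 0.3048 = 25.1765 m/s.
a = μg = 0.62 × 9.8 = 6.076 m/s².
Reaction distance = v·t_r = 25.1765 × 2.01 = 50.605 m.
Braking distance = v²/(2a) = 25.1765² / (2 × 6.076) = 633.856 / 12.152 = 52.161 m.
Total = 50.605 + 52.161 = 102.766 m.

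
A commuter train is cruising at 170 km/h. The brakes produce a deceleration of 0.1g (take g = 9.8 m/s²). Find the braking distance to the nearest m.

Braking distance ≈ 1138 m

170 km/h ÷ 3.6 = 47.2222 m/s.
a = 0.1 × 9.8 = 0.980 m/s².
Braking distance = v²/(2a) = 47.2222² / (2 × 0.980) = 2229.936 / 1.960 = 1137.722 m.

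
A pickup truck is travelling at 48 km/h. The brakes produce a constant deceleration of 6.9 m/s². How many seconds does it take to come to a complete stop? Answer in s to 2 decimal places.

48 km/h ÷ 3.6 = 13.3333 m/s.
Braking time = v/a = 13.3333 / 6.900 = 1.932 s.

Braking time ≈ 1.93 s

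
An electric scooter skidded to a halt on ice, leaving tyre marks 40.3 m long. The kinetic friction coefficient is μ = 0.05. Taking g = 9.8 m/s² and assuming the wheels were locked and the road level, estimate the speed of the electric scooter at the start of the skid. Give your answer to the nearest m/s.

Deceleration a = μg = 0.05 × 9.8 = 0.490 m/s².
v = √(2a·d) = √(2 × 0.490 × 40.3) = √39.494 = 6.2844 m/s.

Initial speed ≈ 6 m/s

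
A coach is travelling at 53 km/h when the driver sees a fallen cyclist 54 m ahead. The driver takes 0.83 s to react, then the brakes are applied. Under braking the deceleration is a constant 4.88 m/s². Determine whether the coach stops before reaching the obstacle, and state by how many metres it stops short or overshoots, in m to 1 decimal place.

53 km/h ÷ 3.6 = 14.7222 m/s.
Reaction distance = 14.7222 × 0.83 = 12.219 m.
Braking distance = v²/(2a) = 216.743 / 9.760 = 22.207 m.
Total stopping distance = 12.219 + 22.207 = 34.426 m, vs 54 m available — it stops with 54 − 34.426 = 19.574 m to spare.

Yes — it stops 19.6 m short of the obstacle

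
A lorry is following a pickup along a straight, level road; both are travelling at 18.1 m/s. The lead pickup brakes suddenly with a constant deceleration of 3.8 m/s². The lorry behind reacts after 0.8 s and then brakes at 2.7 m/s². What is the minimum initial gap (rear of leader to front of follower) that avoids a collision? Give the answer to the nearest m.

Minimum gap ≈ 32 m

Leader travels v²/(2a_L) = 327.610 / 7.600 = 43.107 m before stopping.
Follower covers v·t_r = 18.1000 × 0.8 = 14.480 m while reacting, then v²/(2a_F) = 327.610 / 5.400 = 60.669 m while braking, for a total of 14.480 + 60.669 = 75.149 m.
Since a_F ≤ a_L and the follower starts braking later, the follower is never slower than the leader, so the closest approach is when both have stopped.
Minimum gap = 75.149 − 43.107 = 32.042 m.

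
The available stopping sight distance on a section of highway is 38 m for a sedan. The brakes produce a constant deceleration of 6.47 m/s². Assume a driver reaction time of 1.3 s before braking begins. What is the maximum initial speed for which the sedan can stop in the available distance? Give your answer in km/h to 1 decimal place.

Maximum speed ≈ 55.1 km/h

Stopping distance: v·t_r + v²/(2a) = 38 with t_r = 1.3 s and a = 6.470 m/s².
So v² + 16.822 v − 491.72 = 0.
Positive root: v = −a·t_r + √((a·t_r)² + 2a·d) = −8.411 + √(70.745 + 491.72) = 15.3053 m/s.
15.3053 m/s × 3.6 = 55.099 km/h.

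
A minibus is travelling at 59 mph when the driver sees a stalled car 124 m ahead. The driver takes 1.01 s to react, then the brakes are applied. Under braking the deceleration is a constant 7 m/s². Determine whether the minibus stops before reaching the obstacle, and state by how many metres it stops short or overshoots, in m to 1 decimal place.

59 mph × 0.44704 = 26.3754 m/s.
Reaction distance = 26.3754 × 1.01 = 26.639 m.
Braking distance = v²/(2a) = 695.662 / 14.000 = 49.690 m.
Total stopping distance = 26.639 + 49.690 = 76.329 m, vs 124 m available — it stops with 124 − 76.329 = 47.671 m to spare.

Yes — it stops 47.7 m short of the obstacle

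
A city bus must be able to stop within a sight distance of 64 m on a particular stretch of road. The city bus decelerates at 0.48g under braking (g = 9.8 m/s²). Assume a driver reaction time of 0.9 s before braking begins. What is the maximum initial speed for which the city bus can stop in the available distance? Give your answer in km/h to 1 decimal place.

Maximum speed ≈ 74.4 km/h

a = 0.48 × 9.8 = 4.704 m/s².
Stopping distance: v·t_r + v²/(2a) = 64 with t_r = 0.9 s and a = 4.704 m/s².
So v² + 8.467 v − 602.11 = 0.
Positive root: v = −a·t_r + √((a·t_r)² + 2a·d) = −4.234 + √(17.927 + 602.11) = 20.6665 m/s.
20.6665 m/s × 3.6 = 74.399 km/h.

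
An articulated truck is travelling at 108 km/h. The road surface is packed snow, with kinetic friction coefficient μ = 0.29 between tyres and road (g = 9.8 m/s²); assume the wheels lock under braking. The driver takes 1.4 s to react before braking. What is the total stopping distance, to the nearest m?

Total stopping distance ≈ 200 m

108 km/h ÷ 3.6 = 30.0000 m/s.
a = μg = 0.29 × 9.8 = 2.842 m/s².
Reaction distance = v·t_r = 30.0000 × 1.4 = 42.000 m.
Braking distance = v²/(2a) = 30.0000² / (2 × 2.842) = 900.000 / 5.684 = 158.339 m.
Total = 42.000 + 158.339 = 200.339 m.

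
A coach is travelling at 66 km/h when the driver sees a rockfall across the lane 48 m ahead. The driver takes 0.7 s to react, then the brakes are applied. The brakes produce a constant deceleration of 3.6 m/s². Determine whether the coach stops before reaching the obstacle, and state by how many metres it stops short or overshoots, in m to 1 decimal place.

No — it overshoots by 11.5 m

66 km/h ÷ 3.6 = 18.3333 m/s.
Reaction distance = 18.3333 × 0.7 = 12.833 m.
Braking distance = v²/(2a) = 336.110 / 7.200 = 46.682 m.
Total stopping distance = 12.833 + 46.682 = 59.515 m, vs 48 m available — it cannot stop in time and overshoots by 59.515 − 48 = 11.515 m.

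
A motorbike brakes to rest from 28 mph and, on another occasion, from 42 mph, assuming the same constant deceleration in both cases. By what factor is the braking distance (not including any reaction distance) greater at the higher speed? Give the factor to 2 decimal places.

Factor ≈ 2.25

Braking distance d = v²/(2a), so with a fixed, d ∝ v².
Factor = (42/28)² = 1.5000² = 2.2500.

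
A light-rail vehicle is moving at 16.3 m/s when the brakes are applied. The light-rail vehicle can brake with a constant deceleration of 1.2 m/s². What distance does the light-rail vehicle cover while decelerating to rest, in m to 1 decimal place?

Braking distance ≈ 110.7 m

Braking distance = v²/(2a) = 16.3000² / (2 × 1.200) = 265.690 / 2.400 = 110.704 m.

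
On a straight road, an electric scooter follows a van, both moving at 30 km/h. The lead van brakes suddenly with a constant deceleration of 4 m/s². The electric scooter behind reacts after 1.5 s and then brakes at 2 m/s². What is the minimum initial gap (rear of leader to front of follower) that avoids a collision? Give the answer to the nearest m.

30 km/h ÷ 3.6 = 8.3333 m/s.
Leader travels v²/(2a_L) = 69.444 / 8.000 = 8.681 m before stopping.
Follower covers v·t_r = 8.3333 × 1.5 = 12.500 m while reacting, then v²/(2a_F) = 69.444 / 4.000 = 17.361 m while braking, for a total of 12.500 + 17.361 = 29.861 m.
Since a_F ≤ a_L and the follower starts braking later, the follower is never slower than the leader, so the closest approach is when both have stopped.
Minimum gap = 29.861 − 8.681 = 21.180 m.

Minimum gap ≈ 21 m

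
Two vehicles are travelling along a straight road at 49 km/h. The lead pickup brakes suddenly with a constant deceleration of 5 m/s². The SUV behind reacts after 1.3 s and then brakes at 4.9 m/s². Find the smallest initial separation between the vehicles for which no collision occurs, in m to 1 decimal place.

49 km/h ÷ 3.6 = 13.6111 m/s.
Leader travels v²/(2a_L) = 185.262 / 10.000 = 18.526 m before stopping.
Follower covers v·t_r = 13.6111 × 1.3 = 17.694 m while reacting, then v²/(2a_F) = 185.262 / 9.800 = 18.904 m while braking, for a total of 17.694 + 18.904 = 36.598 m.
Since a_F ≤ a_L and the follower starts braking later, the follower is never slower than the leader, so the closest approach is when both have stopped.
Minimum gap = 36.598 − 18.526 = 18.072 m.

Minimum gap ≈ 18.1 m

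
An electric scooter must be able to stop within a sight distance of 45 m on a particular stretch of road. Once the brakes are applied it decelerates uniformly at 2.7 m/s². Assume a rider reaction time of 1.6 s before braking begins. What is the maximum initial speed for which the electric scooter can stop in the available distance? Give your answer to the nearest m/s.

Maximum speed ≈ 12 m/s

Stopping distance: v·t_r + v²/(2a) = 45 with t_r = 1.6 s and a = 2.700 m/s².
So v² + 8.640 v − 243.00 = 0.
Positive root: v = −a·t_r + √((a·t_r)² + 2a·d) = −4.320 + √(18.662 + 243.00) = 11.8560 m/s.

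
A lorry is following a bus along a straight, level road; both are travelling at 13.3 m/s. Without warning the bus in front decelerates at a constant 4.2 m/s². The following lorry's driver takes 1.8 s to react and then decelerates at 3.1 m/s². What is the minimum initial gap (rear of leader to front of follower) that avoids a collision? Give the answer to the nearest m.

Leader travels v²/(2a_L) = 176.890 / 8.400 = 21.058 m before stopping.
Follower covers v·t_r = 13.3000 × 1.8 = 23.940 m while reacting, then v²/(2a_F) = 176.890 / 6.200 = 28.531 m while braking, for a total of 23.940 + 28.531 = 52.471 m.
Since a_F ≤ a_L and the follower starts braking later, the follower is never slower than the leader, so the closest approach is when both have stopped.
Minimum gap = 52.471 − 21.058 = 31.413 m.

Minimum gap ≈ 31 m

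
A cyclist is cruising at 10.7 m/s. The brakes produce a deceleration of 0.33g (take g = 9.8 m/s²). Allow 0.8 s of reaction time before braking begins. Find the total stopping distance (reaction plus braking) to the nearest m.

a = 0.33 × 9.8 = 3.234 m/s².
Reaction distance = v·t_r = 10.7000 × 0.8 = 8.560 m.
Braking distance = v²/(2a) = 10.7000² / (2 × 3.234) = 114.490 / 6.468 = 17.701 m.
Total = 8.560 + 17.701 = 26.261 m.

Total stopping distance ≈ 26 m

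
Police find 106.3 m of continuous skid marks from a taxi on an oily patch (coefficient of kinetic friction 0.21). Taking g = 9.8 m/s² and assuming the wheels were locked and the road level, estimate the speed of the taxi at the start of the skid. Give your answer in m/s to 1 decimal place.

Deceleration a = μg = 0.21 × 9.8 = 2.058 m/s².
v = √(2a·d) = √(2 × 2.058 × 106.3) = √437.531 = 20.9172 m/s.

Initial speed ≈ 20.9 m/s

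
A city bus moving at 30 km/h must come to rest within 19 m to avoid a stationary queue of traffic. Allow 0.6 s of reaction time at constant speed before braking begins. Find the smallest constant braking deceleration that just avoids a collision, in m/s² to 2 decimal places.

30 km/h ÷ 3.6 = 8.3333 m/s.
Distance covered during reaction = 8.3333 × 0.6 = 5.000 m.
Distance available for braking: 19 − 5.000 = 14.000 m.
v² = 2a·d ⇒ a = v²/(2d) = 8.3333² / (2 × 14.000) = 69.444 / 28.000 = 2.4801 m/s².

Required deceleration ≈ 2.48 m/s²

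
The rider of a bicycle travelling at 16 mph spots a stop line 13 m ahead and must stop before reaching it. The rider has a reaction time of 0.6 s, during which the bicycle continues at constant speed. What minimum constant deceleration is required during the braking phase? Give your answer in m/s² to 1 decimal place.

Required deceleration ≈ 2.9 m/s²

16 mph × 0.44704 = 7.1526 m/s.
Distance covered during reaction = 7.1526 × 0.6 = 4.292 m.
Distance available for braking: 13 − 4.292 = 8.708 m.
v² = 2a·d ⇒ a = v²/(2d) = 7.1526² / (2 × 8.708) = 51.160 / 17.416 = 2.9375 m/s².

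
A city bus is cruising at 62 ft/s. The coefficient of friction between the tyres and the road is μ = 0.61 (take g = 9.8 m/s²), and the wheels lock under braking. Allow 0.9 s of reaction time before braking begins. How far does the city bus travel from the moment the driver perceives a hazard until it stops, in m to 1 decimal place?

62 ft/s × 0.3048 = 18.8976 m/s.
a = μg = 0.61 × 9.8 = 5.978 m/s².
Reaction distance = v·t_r = 18.8976 × 0.9 = 17.008 m.
Braking distance = v²/(2a) = 18.8976² / (2 × 5.978) = 357.119 / 11.956 = 29.869 m.
Total = 17.008 + 29.869 = 46.877 m.

Total stopping distance ≈ 46.9 m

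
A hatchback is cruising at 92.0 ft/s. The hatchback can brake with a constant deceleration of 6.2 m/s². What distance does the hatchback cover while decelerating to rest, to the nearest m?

Braking distance ≈ 63 m

92 ft/s × 0.3048 = 28.0416 m/s.
Braking distance = v²/(2a) = 28.0416² / (2 × 6.200) = 786.331 / 12.400 = 63.414 m.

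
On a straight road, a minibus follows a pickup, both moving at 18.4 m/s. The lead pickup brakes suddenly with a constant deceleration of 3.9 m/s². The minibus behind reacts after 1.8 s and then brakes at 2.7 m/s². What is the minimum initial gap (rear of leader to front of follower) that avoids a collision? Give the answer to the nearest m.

Leader travels v²/(2a_L) = 338.560 / 7.800 = 43.405 m before stopping.
Follower covers v·t_r = 18.4000 × 1.8 = 33.120 m while reacting, then v²/(2a_F) = 338.560 / 5.400 = 62.696 m while braking, for a total of 33.120 + 62.696 = 95.816 m.
Since a_F ≤ a_L and the follower starts braking later, the follower is never slower than the leader, so the closest approach is when both have stopped.
Minimum gap = 95.816 − 43.405 = 52.411 m.

Minimum gap ≈ 52 m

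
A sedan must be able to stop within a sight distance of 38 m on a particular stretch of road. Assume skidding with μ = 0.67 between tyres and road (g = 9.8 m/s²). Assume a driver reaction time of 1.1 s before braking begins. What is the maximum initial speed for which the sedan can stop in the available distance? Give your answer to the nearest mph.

a = μg = 0.67 × 9.8 = 6.566 m/s².
Stopping distance: v·t_r + v²/(2a) = 38 with t_r = 1.1 s and a = 6.566 m/s².
So v² + 14.445 v − 499.02 = 0.
Positive root: v = −a·t_r + √((a·t_r)² + 2a·d) = −7.223 + √(52.172 + 499.02) = 16.2545 m/s.
16.2545 m/s ÷ 0.44704 = 36.360 mph.

Maximum speed ≈ 36 mph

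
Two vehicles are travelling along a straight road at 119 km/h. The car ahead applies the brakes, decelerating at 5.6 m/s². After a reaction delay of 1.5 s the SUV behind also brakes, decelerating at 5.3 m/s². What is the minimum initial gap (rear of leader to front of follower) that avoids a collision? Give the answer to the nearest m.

Minimum gap ≈ 55 m

119 km/h ÷ 3.6 = 33.0556 m/s.
Leader travels v²/(2a_L) = 1092.673 / 11.200 = 97.560 m before stopping.
Follower covers v·t_r = 33.0556 × 1.5 = 49.583 m while reacting, then v²/(2a_F) = 1092.673 / 10.600 = 103.082 m while braking, for a total of 49.583 + 103.082 = 152.665 m.
Since a_F ≤ a_L and the follower starts braking later, the follower is never slower than the leader, so the closest approach is when both have stopped.
Minimum gap = 152.665 − 97.560 = 55.105 m.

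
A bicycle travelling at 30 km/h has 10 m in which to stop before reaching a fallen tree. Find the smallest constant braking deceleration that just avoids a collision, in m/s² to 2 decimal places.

Required deceleration ≈ 3.47 m/s²

30 km/h ÷ 3.6 = 8.3333 m/s.
v² = 2a·d ⇒ a = v²/(2d) = 8.3333² / (2 × 10.000) = 69.444 / 20.000 = 3.4722 m/s².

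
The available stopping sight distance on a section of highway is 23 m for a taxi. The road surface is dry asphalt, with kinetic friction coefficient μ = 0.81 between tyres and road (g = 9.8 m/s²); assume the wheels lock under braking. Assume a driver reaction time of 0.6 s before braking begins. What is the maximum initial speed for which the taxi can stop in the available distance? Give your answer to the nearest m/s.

a = μg = 0.81 × 9.8 = 7.938 m/s².
Stopping distance: v·t_r + v²/(2a) = 23 with t_r = 0.6 s and a = 7.938 m/s².
So v² + 9.526 v − 365.15 = 0.
Positive root: v = −a·t_r + √((a·t_r)² + 2a·d) = −4.763 + √(22.686 + 365.15) = 14.9306 m/s.

Maximum speed ≈ 15 m/s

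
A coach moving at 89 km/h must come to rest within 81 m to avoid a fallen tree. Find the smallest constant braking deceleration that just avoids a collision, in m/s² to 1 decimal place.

Required deceleration ≈ 3.8 m/s²

89 km/h ÷ 3.6 = 24.7222 m/s.
v² = 2a·d ⇒ a = v²/(2d) = 24.7222² / (2 × 81.000) = 611.187 / 162.000 = 3.7728 m/s².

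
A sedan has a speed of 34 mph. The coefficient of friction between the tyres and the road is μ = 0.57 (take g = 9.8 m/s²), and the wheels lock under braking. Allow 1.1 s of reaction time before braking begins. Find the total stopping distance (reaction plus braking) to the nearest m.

Total stopping distance ≈ 37 m

34 mph × 0.44704 = 15.1994 m/s.
a = μg = 0.57 × 9.8 = 5.586 m/s².
Reaction distance = v·t_r = 15.1994 × 1.1 = 16.719 m.
Braking distance = v²/(2a) = 15.1994² / (2 × 5.586) = 231.022 / 11.172 = 20.679 m.
Total = 16.719 + 20.679 = 37.398 m.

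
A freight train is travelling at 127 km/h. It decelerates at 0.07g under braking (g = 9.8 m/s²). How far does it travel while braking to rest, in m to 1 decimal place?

Braking distance ≈ 907.1 m

127 km/h ÷ 3.6 = 35.2778 m/s.
a = 0.07 × 9.8 = 0.686 m/s².
Braking distance = v²/(2a) = 35.2778² / (2 × 0.686) = 1244.523 / 1.372 = 907.087 m.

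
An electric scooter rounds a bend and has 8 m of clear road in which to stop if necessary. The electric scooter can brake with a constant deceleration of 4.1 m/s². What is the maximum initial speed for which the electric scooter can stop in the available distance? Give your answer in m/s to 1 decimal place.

v²/(2a) = d ⇒ v = √(2 × 4.100 × 8) = √65.60 = 8.0994 m/s.

Maximum speed ≈ 8.1 m/s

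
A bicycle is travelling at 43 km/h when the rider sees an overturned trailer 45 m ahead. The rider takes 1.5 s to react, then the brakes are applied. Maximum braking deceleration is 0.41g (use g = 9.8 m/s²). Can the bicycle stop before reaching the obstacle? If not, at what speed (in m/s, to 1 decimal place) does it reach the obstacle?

43 km/h ÷ 3.6 = 11.9444 m/s.
a = 0.41 × 9.8 = 4.018 m/s².
Reaction distance = 11.9444 × 1.5 = 17.917 m.
Braking distance = v²/(2a) = 142.669 / 8.036 = 17.754 m.
Total stopping distance = 17.917 + 17.754 = 35.671 m, vs 45 m available — it stops with 45 − 35.671 = 9.329 m to spare.

Yes — it stops about 9.3 m short of the obstacle, so it never reaches it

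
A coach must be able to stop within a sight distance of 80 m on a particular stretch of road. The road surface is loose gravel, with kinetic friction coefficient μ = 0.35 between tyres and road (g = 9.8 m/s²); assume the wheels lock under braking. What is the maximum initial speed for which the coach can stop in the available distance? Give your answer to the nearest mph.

a = μg = 0.35 × 9.8 = 3.430 m/s².
v²/(2a) = d ⇒ v = √(2 × 3.430 × 80) = √548.80 = 23.4265 m/s.
23.4265 m/s ÷ 0.44704 = 52.404 mph.

Maximum speed ≈ 52 mph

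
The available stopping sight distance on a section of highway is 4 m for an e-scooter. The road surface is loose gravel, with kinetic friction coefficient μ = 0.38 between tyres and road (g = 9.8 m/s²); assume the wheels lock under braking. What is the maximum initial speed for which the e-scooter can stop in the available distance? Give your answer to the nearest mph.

a = μg = 0.38 × 9.8 = 3.724 m/s².
v²/(2a) = d ⇒ v = √(2 × 3.724 × 4) = √29.79 = 5.4580 m/s.
5.4580 m/s ÷ 0.44704 = 12.209 mph.

Maximum speed ≈ 12 mph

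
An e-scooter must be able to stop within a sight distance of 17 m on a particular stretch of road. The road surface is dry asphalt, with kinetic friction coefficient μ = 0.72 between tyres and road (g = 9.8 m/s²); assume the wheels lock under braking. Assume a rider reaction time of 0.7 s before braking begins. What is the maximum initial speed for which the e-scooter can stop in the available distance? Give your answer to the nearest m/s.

a = μg = 0.72 × 9.8 = 7.056 m/s².
Stopping distance: v·t_r + v²/(2a) = 17 with t_r = 0.7 s and a = 7.056 m/s².
So v² + 9.878 v − 239.90 = 0.
Positive root: v = −a·t_r + √((a·t_r)² + 2a·d) = −4.939 + √(24.394 + 239.90) = 11.3181 m/s.

Maximum speed ≈ 11 m/s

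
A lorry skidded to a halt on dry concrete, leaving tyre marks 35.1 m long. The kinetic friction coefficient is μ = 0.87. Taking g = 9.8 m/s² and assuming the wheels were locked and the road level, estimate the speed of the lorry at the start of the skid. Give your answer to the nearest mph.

Deceleration a = μg = 0.87 × 9.8 = 8.526 m/s².
v = √(2a·d) = √(2 × 8.526 × 35.1) = √598.525 = 24.4648 m/s.
= 24.4648 ÷ 0.44704 = 54.726 mph.

Initial speed ≈ 55 mph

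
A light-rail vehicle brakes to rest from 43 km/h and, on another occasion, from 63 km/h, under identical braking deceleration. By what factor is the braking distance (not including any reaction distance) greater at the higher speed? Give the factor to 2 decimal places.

Braking distance d = v²/(2a), so with a fixed, d ∝ v².
Factor = (63/43)² = 1.4651² = 2.1465.

Factor ≈ 2.15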